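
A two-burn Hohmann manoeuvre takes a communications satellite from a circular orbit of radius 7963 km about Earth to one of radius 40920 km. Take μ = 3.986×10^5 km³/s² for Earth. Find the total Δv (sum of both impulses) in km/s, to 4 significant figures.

Δv = 3.419 km/s

Transfer-ellipse semi-major axis a_t = (r₁ + r₂)/2 = (7963 + 40920)/2 = 24441.5 km.
Circular speed at r₁: v₁ = √(μ/r₁) = √(3.986×10^5/7963) = 7.075 km/s.
On the transfer ellipse at r₁, v² = μ(2/r − 1/a) gives v_p = √[μ(2/r₁ − 1/a_t)] = 9.154 km/s.
First burn Δv₁ = |v_p − v₁| = 2.079 km/s.
At r₂, v₂ = √(μ/r₂) = 3.121 km/s.
Transfer-orbit speed at r₂: v_a = √[μ(2/r₂ − 1/a_t)] = 1.781 km/s.
Second burn Δv₂ = |v₂ − v_a| = 1.340 km/s.
Δv = Δv₁ + Δv₂ = 2.079 + 1.340 = 3.419 km/s.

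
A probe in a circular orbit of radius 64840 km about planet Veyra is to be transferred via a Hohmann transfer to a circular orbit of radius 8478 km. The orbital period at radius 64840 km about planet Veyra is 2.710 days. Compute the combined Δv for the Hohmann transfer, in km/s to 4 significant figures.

Δv = 2.491 km/s

From Kepler's third law T² = 4π²r³/μ at r = 64840 km, T = 2.710 days = 2.710 × 86400 s = 2.34144×10^5 s: μ = 4π²r³/T² = 1.96301×10^5 km³/s².
The Hohmann ellipse has a_t = (r₁ + r₂)/2 = 36659 km.
At r₁ the circular-orbit speed is v₁ = √(μ/r₁) = 1.740 km/s.
Transfer-orbit speed at r₁ (vis-viva): v_a = √[μ(2/r₁ − 1/a_t)] = 0.8368 km/s.
First burn Δv₁ = |v_a − v₁| = 0.9032 km/s.
Circular speed at r₂: v₂ = √(μ/r₂) = 4.8119 km/s.
Transfer-orbit speed at r₂: v_p = √[μ(2/r₂ − 1/a_t)] = 6.3995 km/s.
Second burn Δv₂ = |v₂ − v_p| = 1.588 km/s.
Total Δv = Δv₁ + Δv₂ = 2.491 km/s.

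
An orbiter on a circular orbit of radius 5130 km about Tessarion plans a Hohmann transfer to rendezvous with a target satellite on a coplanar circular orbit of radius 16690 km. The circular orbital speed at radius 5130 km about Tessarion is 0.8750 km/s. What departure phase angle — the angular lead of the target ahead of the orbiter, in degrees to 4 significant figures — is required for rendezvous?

φ = 84.87°

From the circular-orbit relation v² = μ/r at r = 5130 km: μ = v²r = (0.8750)² × 5130 = 3927.66 km³/s².
The Hohmann ellipse has a_t = (r₁ + r₂)/2 = 10910 km.
Transfer time t = π√(a_t³/μ) = 57124 s.
The target's mean motion on its circular orbit is ω₂ = √(μ/r₂³) = 2.9066×10^-5 rad/s.
Angle swept by the target during transfer: ω₂·t = 1.6604 rad = 95.13°.
The orbiter traverses 180° on the transfer ellipse, so the target must lead by 180° − 95.13° = 84.87°.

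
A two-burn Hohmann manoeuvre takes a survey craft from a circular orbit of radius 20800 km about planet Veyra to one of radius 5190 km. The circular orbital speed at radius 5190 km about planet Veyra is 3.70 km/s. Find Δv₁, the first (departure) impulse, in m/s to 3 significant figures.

Δv₁ = 680 m/s

From the circular-orbit relation v² = μ/r at r = 5190 km: μ = v²r = (3.70)² × 5190 = 71051.1 km³/s².
The Hohmann ellipse has a_t = (r₁ + r₂)/2 = 12995 km.
On the circular orbit at r = 20800 km, v_c = √(μ/r) = 1.8482 km/s.
Vis-viva on the transfer ellipse at r = 20800 km gives v_t = √[μ(2/r − 1/a_t)] = 1.1680 km/s.
Δv₁ = |v_t − v_c| = |1.1680 − 1.8482| = 0.6802 km/s.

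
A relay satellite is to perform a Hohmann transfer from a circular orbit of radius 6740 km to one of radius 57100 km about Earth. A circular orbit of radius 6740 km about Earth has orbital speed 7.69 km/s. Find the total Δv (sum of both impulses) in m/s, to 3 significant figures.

From the circular-orbit relation v² = μ/r at r = 6740 km: μ = v²r = (7.69)² × 6740 = 3.98577×10^5 km³/s².
Semi-major axis of the transfer orbit: a_t = (6740 + 57100)/2 = 31920 km.
At r₁ the circular-orbit speed is v₁ = √(μ/r₁) = 7.6900 km/s.
On the transfer ellipse at r₁, vis-viva equation gives v_p = √[μ(2/r₁ − 1/a_t)] = 10.285 km/s.
First burn Δv₁ = |v_p − v₁| = 2.595 km/s.
Circular speed at r₂: v₂ = √(μ/r₂) = 2.642 km/s.
Transfer-orbit speed at r₂: v_a = √[μ(2/r₂ − 1/a_t)] = 1.214 km/s.
Second burn Δv₂ = |v₂ − v_a| = 1.428 km/s.
Total Δv = Δv₁ + Δv₂ = 4.023 km/s.

Δv = 4020 m/s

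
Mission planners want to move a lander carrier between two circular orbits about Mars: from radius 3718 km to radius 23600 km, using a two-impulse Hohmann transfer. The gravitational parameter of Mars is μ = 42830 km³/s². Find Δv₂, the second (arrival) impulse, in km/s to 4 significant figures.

Semi-major axis of the transfer orbit: a_t = (3718 + 23600)/2 = 13659 km.
Circular speed at r = 23600 km: v_c = √(μ/r) = 1.34716 km/s.
Transfer-orbit speed at the same r (vis-viva, a = a_t): v_t = √[μ(2/r − 1/a_t)] = 0.702851 km/s.
Δv₂ = |v_t − v_c| = |0.702851 − 1.34716| = 0.6443 km/s.

Δv₂ = 0.6443 km/s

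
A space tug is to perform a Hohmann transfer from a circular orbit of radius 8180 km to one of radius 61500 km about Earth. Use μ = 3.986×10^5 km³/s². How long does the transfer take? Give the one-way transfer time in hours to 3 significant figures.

The Hohmann ellipse has a_t = (r₁ + r₂)/2 = 34840 km.
Half the transfer-orbit period gives t = π√(a_t³/μ) = 32360 s.
Converting: 32360 s ÷ 3600 s/hour = 8.99 hours.

t = 8.99 hours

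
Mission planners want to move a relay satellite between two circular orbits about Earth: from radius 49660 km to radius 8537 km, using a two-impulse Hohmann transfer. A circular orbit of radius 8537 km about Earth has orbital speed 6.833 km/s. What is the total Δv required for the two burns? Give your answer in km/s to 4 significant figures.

Δv = 3.392 km/s

From the circular-orbit relation v² = μ/r at r = 8537 km: μ = v²r = (6.833)² × 8537 = 3.98592×10^5 km³/s².
Transfer-ellipse semi-major axis a_t = (r₁ + r₂)/2 = (49660 + 8537)/2 = 29098.5 km.
Circular speed at r₁: v₁ = √(μ/r₁) = √(3.98592×10^5/49660) = 2.8331 km/s.
On the transfer ellipse at r₁, vis-viva equation gives v_a = √[μ(2/r₁ − 1/a_t)] = 1.5345 km/s.
First burn Δv₁ = |v_a − v₁| = 1.299 km/s.
At r₂, v₂ = √(μ/r₂) = 6.833 km/s.
Transfer-orbit speed at r₂: v_p = √[μ(2/r₂ − 1/a_t)] = 8.926 km/s.
Second burn Δv₂ = |v₂ − v_p| = 2.093 km/s.
Δv = Δv₁ + Δv₂ = 1.299 + 2.093 = 3.392 km/s.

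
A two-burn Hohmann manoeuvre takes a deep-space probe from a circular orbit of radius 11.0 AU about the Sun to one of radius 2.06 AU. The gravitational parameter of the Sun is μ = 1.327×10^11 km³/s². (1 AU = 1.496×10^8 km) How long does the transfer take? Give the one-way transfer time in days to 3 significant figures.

In km: r₁ = 11.0 × 1.496×10^8 = 1.6456×10^9 km; r₂ = 2.06 × 1.496×10^8 = 3.08176×10^8 km.
Semi-major axis of the transfer orbit: a_t = (1.6456×10^9 + 3.08176×10^8)/2 = 9.76888×10^8 km.
By Kepler's third law the transfer-orbit period is T = 2π√(a_t³/μ), so t = T/2 = 2.633×10^8 s.
Converting: 2.633×10^8 s ÷ 86400 s/day = 3050 days.

t = 3050 days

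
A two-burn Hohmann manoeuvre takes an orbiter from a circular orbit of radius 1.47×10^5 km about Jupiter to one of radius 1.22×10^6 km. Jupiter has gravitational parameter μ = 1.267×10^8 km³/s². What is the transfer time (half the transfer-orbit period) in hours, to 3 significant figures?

Semi-major axis of the transfer orbit: a_t = (1.470×10^5 + 1.220×10^6)/2 = 6.835×10^5 km.
Transfer time t = π√(a_t³/μ) = π√((6.835×10^5)³ / 1.267×10^8) = 1.577×10^5 s.
Converting: 1.577×10^5 s ÷ 3600 s/hour = 43.8 hours.

t = 43.8 hours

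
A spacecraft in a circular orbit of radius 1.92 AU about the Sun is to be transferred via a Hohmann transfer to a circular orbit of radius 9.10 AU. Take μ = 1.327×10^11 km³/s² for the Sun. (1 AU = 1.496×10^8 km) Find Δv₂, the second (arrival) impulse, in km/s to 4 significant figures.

In km: r₁ = 1.92 × 1.496×10^8 = 2.87232×10^8 km; r₂ = 9.10 × 1.496×10^8 = 1.36136×10^9 km.
The Hohmann ellipse has a_t = (r₁ + r₂)/2 = 8.24296×10^8 km.
On the circular orbit at r = 1.36136×10^9 km, v_c = √(μ/r) = 9.873 km/s.
Vis-viva on the transfer ellipse at r = 1.36136×10^9 km gives v_t = √[μ(2/r − 1/a_t)] = 5.828 km/s.
Δv₂ = |v_t − v_c| = |5.828 − 9.873| = 4.045 km/s.

Δv₂ = 4.045 km/s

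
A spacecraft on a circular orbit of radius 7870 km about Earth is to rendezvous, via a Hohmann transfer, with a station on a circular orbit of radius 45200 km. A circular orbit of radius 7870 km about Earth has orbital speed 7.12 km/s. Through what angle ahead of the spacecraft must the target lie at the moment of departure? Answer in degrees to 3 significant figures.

φ = 99.0°

From the circular-orbit relation v² = μ/r at r = 7870 km: μ = v²r = (7.12)² × 7870 = 3.98965×10^5 km³/s².
Semi-major axis of the transfer orbit: a_t = (7870 + 45200)/2 = 26535 km.
Transfer time t = π√(a_t³/μ) = 21500 s.
Target angular speed ω₂ = √(μ/r₂³) = 6.573×10^-5 rad/s.
Angle swept by the target during transfer: ω₂·t = 1.413 rad = 80.96°.
Arrival is 180° from departure on the ellipse, so φ = 180° − 80.96° = 99.0°.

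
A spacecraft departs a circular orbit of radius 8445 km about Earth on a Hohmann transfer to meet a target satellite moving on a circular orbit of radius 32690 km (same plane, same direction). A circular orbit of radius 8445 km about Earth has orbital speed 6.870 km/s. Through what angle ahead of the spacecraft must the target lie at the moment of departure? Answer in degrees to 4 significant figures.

φ = 90.17°

From the circular-orbit relation v² = μ/r at r = 8445 km: μ = v²r = (6.870)² × 8445 = 3.98578×10^5 km³/s².
Transfer-ellipse semi-major axis a_t = (r₁ + r₂)/2 = (8445 + 32690)/2 = 20567.5 km.
Transfer time t = π√(a_t³/μ) = 14680 s.
The target's mean motion on its circular orbit is ω₂ = √(μ/r₂³) = 1.068×10^-4 rad/s.
Angle swept by the target during transfer: ω₂·t = 1.5678 rad = 89.83°.
Arrival is 180° from departure on the ellipse, so φ = 180° − 89.83° = 90.17°.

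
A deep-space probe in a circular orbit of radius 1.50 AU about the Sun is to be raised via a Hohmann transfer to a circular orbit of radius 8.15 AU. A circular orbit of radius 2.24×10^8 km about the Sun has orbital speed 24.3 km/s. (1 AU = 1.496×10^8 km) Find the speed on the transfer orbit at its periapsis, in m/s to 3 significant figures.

v = 31600 m/s

From the circular-orbit relation v² = μ/r at r = 2.24×10^8 km: μ = v²r = (24.3)² × 2.24×10^8 = 1.32270×10^11 km³/s².
In km: r₁ = 1.50 × 1.496×10^8 = 2.244×10^8 km; r₂ = 8.15 × 1.496×10^8 = 1.21924×10^9 km.
Transfer-ellipse semi-major axis a_t = (r₁ + r₂)/2 = (2.244×10^8 + 1.21924×10^9)/2 = 7.2182×10^8 km.
At periapsis, r = 2.244×10^8 km.
From the vis-viva equation, v = √[μ(2/r − 1/a_t)] = 31.55 km/s.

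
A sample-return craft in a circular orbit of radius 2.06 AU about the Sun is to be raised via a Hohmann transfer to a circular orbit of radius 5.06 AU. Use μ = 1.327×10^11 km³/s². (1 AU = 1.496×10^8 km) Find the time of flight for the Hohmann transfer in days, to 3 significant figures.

t = 1230 days

In km: r₁ = 2.06 × 1.496×10^8 = 3.08176×10^8 km; r₂ = 5.06 × 1.496×10^8 = 7.56976×10^8 km.
Transfer-ellipse semi-major axis a_t = (r₁ + r₂)/2 = (3.08176×10^8 + 7.56976×10^8)/2 = 5.32576×10^8 km.
By Kepler's third law the transfer-orbit period is T = 2π√(a_t³/μ), so t = T/2 = 1.060×10^8 s.
Converting: 1.060×10^8 s ÷ 86400 s/day = 1230 days.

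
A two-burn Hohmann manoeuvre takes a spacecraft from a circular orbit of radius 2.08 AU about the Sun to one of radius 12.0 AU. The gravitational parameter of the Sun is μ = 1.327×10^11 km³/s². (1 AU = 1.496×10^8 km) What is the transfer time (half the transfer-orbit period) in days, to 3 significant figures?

In km: r₁ = 2.08 × 1.496×10^8 = 3.11168×10^8 km; r₂ = 12.0 × 1.496×10^8 = 1.7952×10^9 km.
The Hohmann ellipse has a_t = (r₁ + r₂)/2 = 1.053184×10^9 km.
By Kepler's third law the transfer-orbit period is T = 2π√(a_t³/μ), so t = T/2 = 2.948×10^8 s.
Converting: 2.948×10^8 s ÷ 86400 s/day = 3410 days.

t = 3410 days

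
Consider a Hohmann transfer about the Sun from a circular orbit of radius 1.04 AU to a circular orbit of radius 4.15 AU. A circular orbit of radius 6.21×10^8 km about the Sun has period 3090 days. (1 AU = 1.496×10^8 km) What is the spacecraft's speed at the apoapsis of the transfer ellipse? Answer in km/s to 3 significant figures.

v = 9.25 km/s

From Kepler's third law T² = 4π²r³/μ at r = 6.21×10^8 km, T = 3090 days = 3090 × 86400 s = 2.66976×10^8 s: μ = 4π²r³/T² = 1.32645×10^11 km³/s².
In km: r₁ = 1.04 × 1.496×10^8 = 1.55584×10^8 km; r₂ = 4.15 × 1.496×10^8 = 6.2084×10^8 km.
Transfer-ellipse semi-major axis a_t = (r₁ + r₂)/2 = (1.55584×10^8 + 6.2084×10^8)/2 = 3.88212×10^8 km.
The apoapsis of the transfer ellipse is at r = 6.2084×10^8 km.
Applying v² = μ(2/r − 1/a_t): v = 9.253 km/s.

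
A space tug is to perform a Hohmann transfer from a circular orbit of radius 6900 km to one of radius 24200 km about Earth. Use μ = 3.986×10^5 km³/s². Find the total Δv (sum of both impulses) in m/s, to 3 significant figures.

Δv = 3240 m/s

The Hohmann ellipse has a_t = (r₁ + r₂)/2 = 15550 km.
Circular speed at r₁: v₁ = √(μ/r₁) = √(3.986×10^5/6900) = 7.601 km/s.
On the transfer ellipse at r₁, v² = μ(2/r − 1/a) gives v_p = √[μ(2/r₁ − 1/a_t)] = 9.482 km/s.
First burn Δv₁ = |v_p − v₁| = 1.881 km/s.
Circular speed at r₂: v₂ = √(μ/r₂) = 4.058 km/s.
Transfer-orbit speed at r₂: v_a = √[μ(2/r₂ − 1/a_t)] = 2.703 km/s.
Second burn Δv₂ = |v₂ − v_a| = 1.355 km/s.
Total Δv = Δv₁ + Δv₂ = 3.236 km/s.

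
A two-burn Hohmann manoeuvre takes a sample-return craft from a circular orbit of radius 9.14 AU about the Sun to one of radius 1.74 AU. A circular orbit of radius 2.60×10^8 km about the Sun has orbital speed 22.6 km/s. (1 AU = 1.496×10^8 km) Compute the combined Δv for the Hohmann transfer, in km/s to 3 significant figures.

From the circular-orbit relation v² = μ/r at r = 2.60×10^8 km: μ = v²r = (22.6)² × 2.60×10^8 = 1.32798×10^11 km³/s².
In km: r₁ = 9.14 × 1.496×10^8 = 1.367344×10^9 km; r₂ = 1.74 × 1.496×10^8 = 2.60304×10^8 km.
Semi-major axis of the transfer orbit: a_t = (1.367344×10^9 + 2.60304×10^8)/2 = 8.13824×10^8 km.
Circular speed at r₁: v₁ = √(μ/r₁) = √(1.32798×10^11/1.367344×10^9) = 9.855 km/s.
Transfer-orbit speed at r₁ (vis-viva equation): v_a = √[μ(2/r₁ − 1/a_t)] = 5.574 km/s.
First burn Δv₁ = |v_a − v₁| = 4.281 km/s.
Circular speed at r₂: v₂ = √(μ/r₂) = 22.59 km/s.
Transfer-orbit speed at r₂: v_p = √[μ(2/r₂ − 1/a_t)] = 29.28 km/s.
Second burn Δv₂ = |v₂ − v_p| = 6.690 km/s.
Total Δv = Δv₁ + Δv₂ = 10.97 km/s.

Δv = 11.0 km/s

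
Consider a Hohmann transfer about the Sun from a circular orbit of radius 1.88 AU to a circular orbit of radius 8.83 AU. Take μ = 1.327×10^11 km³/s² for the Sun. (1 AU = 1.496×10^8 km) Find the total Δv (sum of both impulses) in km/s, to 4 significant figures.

In km: r₁ = 1.88 × 1.496×10^8 = 2.81248×10^8 km; r₂ = 8.83 × 1.496×10^8 = 1.320968×10^9 km.
The Hohmann ellipse has a_t = (r₁ + r₂)/2 = 8.01108×10^8 km.
At r₁ the circular-orbit speed is v₁ = √(μ/r₁) = 21.72155 km/s.
On the transfer ellipse at r₁, vis-viva gives v_p = √[μ(2/r₁ − 1/a_t)] = 27.89275 km/s.
First burn Δv₁ = |v_p − v₁| = 6.1712 km/s.
Circular speed at r₂: v₂ = √(μ/r₂) = 10.0228 km/s.
Transfer-orbit speed at r₂: v_a = √[μ(2/r₂ − 1/a_t)] = 5.93866 km/s.
Second burn Δv₂ = |v₂ − v_a| = 4.0841 km/s.
Δv = Δv₁ + Δv₂ = 6.1712 + 4.0841 = 10.26 km/s.

Δv = 10.26 km/s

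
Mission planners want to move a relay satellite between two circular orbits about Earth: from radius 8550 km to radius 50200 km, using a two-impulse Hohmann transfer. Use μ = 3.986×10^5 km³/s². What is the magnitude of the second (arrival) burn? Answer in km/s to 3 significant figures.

Semi-major axis of the transfer orbit: a_t = (8550 + 50200)/2 = 29375 km.
Circular speed at r = 50200 km: v_c = √(μ/r) = 2.818 km/s.
Vis-viva on the transfer ellipse at r = 50200 km gives v_t = √[μ(2/r − 1/a_t)] = 1.520 km/s.
Δv₂ = |v_t − v_c| = |1.520 − 2.818| = 1.298 km/s.

Δv₂ = 1.30 km/s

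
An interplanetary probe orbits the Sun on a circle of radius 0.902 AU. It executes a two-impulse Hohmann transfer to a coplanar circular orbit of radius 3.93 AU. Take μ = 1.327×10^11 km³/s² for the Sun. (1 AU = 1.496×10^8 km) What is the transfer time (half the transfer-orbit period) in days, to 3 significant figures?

In km: r₁ = 0.902 × 1.496×10^8 = 1.349392×10^8 km; r₂ = 3.93 × 1.496×10^8 = 5.87928×10^8 km.
Semi-major axis of the transfer orbit: a_t = (1.349392×10^8 + 5.87928×10^8)/2 = 3.614336×10^8 km.
By Kepler's third law the transfer-orbit period is T = 2π√(a_t³/μ), so t = T/2 = 5.926×10^7 s.
Converting: 5.926×10^7 s ÷ 86400 s/day = 686 days.

t = 686 days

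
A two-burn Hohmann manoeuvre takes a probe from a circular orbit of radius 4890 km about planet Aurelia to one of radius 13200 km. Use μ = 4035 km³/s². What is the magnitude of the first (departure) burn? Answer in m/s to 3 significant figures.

Transfer-ellipse semi-major axis a_t = (r₁ + r₂)/2 = (4890 + 13200)/2 = 9045 km.
Circular speed at r = 4890 km: v_c = √(μ/r) = 0.90838 km/s.
Transfer-orbit speed at the same r (vis-viva, a = a_t): v_t = √[μ(2/r − 1/a_t)] = 1.0974 km/s.
Δv₁ = |v_t − v_c| = |1.0974 − 0.90838| = 0.1890 km/s.

Δv₁ = 189 m/s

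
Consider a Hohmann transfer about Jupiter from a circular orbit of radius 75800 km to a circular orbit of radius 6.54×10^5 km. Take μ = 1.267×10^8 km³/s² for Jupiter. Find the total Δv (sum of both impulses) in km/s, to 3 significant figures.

The Hohmann ellipse has a_t = (r₁ + r₂)/2 = 3.649×10^5 km.
At r₁ the circular-orbit speed is v₁ = √(μ/r₁) = 40.8840 km/s.
On the transfer ellipse at r₁, v² = μ(2/r − 1/a) gives v_p = √[μ(2/r₁ − 1/a_t)] = 54.7338 km/s.
First burn Δv₁ = |v_p − v₁| = 13.8498 km/s.
Circular speed at r₂: v₂ = √(μ/r₂) = 13.918724 km/s.
Transfer-orbit speed at r₂: v_a = √[μ(2/r₂ − 1/a_t)] = 6.3437653 km/s.
Second burn Δv₂ = |v₂ − v_a| = 7.57496 km/s.
Total Δv = Δv₁ + Δv₂ = 21.42 km/s.

Δv = 21.4 km/s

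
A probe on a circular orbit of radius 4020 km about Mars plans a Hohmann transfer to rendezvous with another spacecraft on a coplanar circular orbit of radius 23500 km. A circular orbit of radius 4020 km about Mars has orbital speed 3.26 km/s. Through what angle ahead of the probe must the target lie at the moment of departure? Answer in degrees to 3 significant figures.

φ = 99.4°

From the circular-orbit relation v² = μ/r at r = 4020 km: μ = v²r = (3.26)² × 4020 = 42723.0 km³/s².
Transfer-ellipse semi-major axis a_t = (r₁ + r₂)/2 = (4020 + 23500)/2 = 13760 km.
The half-period of the transfer ellipse is t = π√(a_t³/μ) = 24532.8 s.
The target's mean motion on its circular orbit is ω₂ = √(μ/r₂³) = 5.73758×10^-5 rad/s.
Angle swept by the target during transfer: ω₂·t = 1.40759 rad = 80.649°.
Arrival is 180° from departure on the ellipse, so φ = 180° − 80.649° = 99.4°.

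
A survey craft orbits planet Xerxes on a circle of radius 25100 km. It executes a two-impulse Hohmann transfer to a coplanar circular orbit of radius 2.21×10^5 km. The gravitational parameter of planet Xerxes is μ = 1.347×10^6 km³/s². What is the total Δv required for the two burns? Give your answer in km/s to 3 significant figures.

Transfer-ellipse semi-major axis a_t = (r₁ + r₂)/2 = (25100 + 2.210×10^5)/2 = 1.2305×10^5 km.
Circular speed at r₁: v₁ = √(μ/r₁) = √(1.347×10^6/25100) = 7.326 km/s.
On the transfer ellipse at r₁, v² = μ(2/r − 1/a) gives v_p = √[μ(2/r₁ − 1/a_t)] = 9.818 km/s.
First burn Δv₁ = |v_p − v₁| = 2.492 km/s.
Circular speed at r₂: v₂ = √(μ/r₂) = 2.469 km/s.
Transfer-orbit speed at r₂: v_a = √[μ(2/r₂ − 1/a_t)] = 1.115 km/s.
Second burn Δv₂ = |v₂ − v_a| = 1.354 km/s.
Δv = Δv₁ + Δv₂ = 2.492 + 1.354 = 3.846 km/s.

Δv = 3.85 km/s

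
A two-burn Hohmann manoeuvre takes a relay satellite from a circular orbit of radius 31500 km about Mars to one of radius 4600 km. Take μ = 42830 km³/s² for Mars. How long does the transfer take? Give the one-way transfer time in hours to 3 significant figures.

The Hohmann ellipse has a_t = (r₁ + r₂)/2 = 18050 km.
By Kepler's third law the transfer-orbit period is T = 2π√(a_t³/μ), so t = T/2 = 36810 s.
Converting: 36810 s ÷ 3600 s/hour = 10.2 hours.

t = 10.2 hours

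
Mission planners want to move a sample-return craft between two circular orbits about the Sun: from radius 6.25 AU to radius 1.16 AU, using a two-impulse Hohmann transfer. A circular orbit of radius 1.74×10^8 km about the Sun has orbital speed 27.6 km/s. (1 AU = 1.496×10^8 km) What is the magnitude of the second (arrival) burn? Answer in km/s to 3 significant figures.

From the circular-orbit relation v² = μ/r at r = 1.74×10^8 km: μ = v²r = (27.6)² × 1.74×10^8 = 1.32546×10^11 km³/s².
In km: r₁ = 6.25 × 1.496×10^8 = 9.350×10^8 km; r₂ = 1.16 × 1.496×10^8 = 1.73536×10^8 km.
Semi-major axis of the transfer orbit: a_t = (9.350×10^8 + 1.73536×10^8)/2 = 5.54268×10^8 km.
Circular speed at r = 1.73536×10^8 km: v_c = √(μ/r) = 27.637 km/s.
Transfer-orbit speed at the same r (vis-viva, a = a_t): v_t = √[μ(2/r − 1/a_t)] = 35.895 km/s.
Δv₂ = |v_t − v_c| = |35.895 − 27.637| = 8.258 km/s.

Δv₂ = 8.26 km/s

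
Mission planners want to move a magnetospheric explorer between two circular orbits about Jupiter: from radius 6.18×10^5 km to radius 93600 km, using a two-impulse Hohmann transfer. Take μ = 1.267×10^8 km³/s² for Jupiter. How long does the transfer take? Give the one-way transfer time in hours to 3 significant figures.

Transfer-ellipse semi-major axis a_t = (r₁ + r₂)/2 = (6.180×10^5 + 93600)/2 = 3.558×10^5 km.
By Kepler's third law the transfer-orbit period is T = 2π√(a_t³/μ), so t = T/2 = 59230 s.
Converting: 59230 s ÷ 3600 s/hour = 16.5 hours.

t = 16.5 hours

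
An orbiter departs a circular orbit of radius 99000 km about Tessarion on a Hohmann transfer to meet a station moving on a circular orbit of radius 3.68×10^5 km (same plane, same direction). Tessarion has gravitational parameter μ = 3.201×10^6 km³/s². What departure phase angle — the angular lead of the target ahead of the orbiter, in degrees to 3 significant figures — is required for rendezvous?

φ = 89.0°

Transfer-ellipse semi-major axis a_t = (r₁ + r₂)/2 = (99000 + 3.680×10^5)/2 = 2.335×10^5 km.
Transfer time t = π√(a_t³/μ) = 1.981241×10^5 s.
The target's mean motion on its circular orbit is ω₂ = √(μ/r₂³) = 8.014402×10^-6 rad/s.
Angle swept by the target during transfer: ω₂·t = 1.58785 rad = 90.98°.
The orbiter traverses 180° on the transfer ellipse, so the target must lead by 180° − 90.98° = 89.0°.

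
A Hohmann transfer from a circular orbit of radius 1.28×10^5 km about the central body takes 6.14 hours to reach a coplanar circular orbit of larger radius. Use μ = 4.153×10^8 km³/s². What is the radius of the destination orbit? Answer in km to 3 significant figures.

r₂ = 4.20×10^5 km

Transfer time t = 6.14 hours = 22104 s, and t = π√(a_t³/μ).
So a_t = (μ t²/π²)^(1/3) = (4.153×10^8 × (22104)² / π²)^(1/3) = 2.7395×10^5 km.
Since a_t = (r₁ + r₂)/2, r₂ = 2a_t − r₁ = 2×2.7395×10^5 − 1.280×10^5 = 4.199×10^5 km.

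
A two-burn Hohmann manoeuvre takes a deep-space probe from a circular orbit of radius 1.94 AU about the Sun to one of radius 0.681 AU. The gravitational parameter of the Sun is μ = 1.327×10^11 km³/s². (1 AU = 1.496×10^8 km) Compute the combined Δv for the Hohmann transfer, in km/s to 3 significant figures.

Δv = 13.8 km/s

In km: r₁ = 1.94 × 1.496×10^8 = 2.90224×10^8 km; r₂ = 0.681 × 1.496×10^8 = 1.018776×10^8 km.
The Hohmann ellipse has a_t = (r₁ + r₂)/2 = 1.960508×10^8 km.
Circular speed at r₁: v₁ = √(μ/r₁) = √(1.327×10^11/2.90224×10^8) = 21.383 km/s.
Transfer-orbit speed at r₁ (vis-viva): v_a = √[μ(2/r₁ − 1/a_t)] = 15.414 km/s.
First burn Δv₁ = |v_a − v₁| = 5.969 km/s.
Circular speed at r₂: v₂ = √(μ/r₂) = 36.091 km/s.
Transfer-orbit speed at r₂: v_p = √[μ(2/r₂ − 1/a_t)] = 43.912 km/s.
Second burn Δv₂ = |v₂ − v_p| = 7.821 km/s.
Total Δv = Δv₁ + Δv₂ = 13.79 km/s.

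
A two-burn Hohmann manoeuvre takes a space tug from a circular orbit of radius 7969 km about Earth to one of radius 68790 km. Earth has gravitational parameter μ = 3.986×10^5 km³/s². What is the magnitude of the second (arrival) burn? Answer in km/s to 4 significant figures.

Δv₂ = 1.310 km/s

Semi-major axis of the transfer orbit: a_t = (7969 + 68790)/2 = 38379.5 km.
Circular speed at r = 68790 km: v_c = √(μ/r) = 2.407 km/s.
Vis-viva on the transfer ellipse at r = 68790 km gives v_t = √[μ(2/r − 1/a_t)] = 1.097 km/s.
Δv₂ = |v_t − v_c| = |1.097 − 2.407| = 1.310 km/s.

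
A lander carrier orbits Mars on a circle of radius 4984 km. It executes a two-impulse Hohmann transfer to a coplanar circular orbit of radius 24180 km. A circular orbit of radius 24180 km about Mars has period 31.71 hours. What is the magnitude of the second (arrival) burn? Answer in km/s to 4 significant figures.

Δv₂ = 0.5528 km/s

From Kepler's third law T² = 4π²r³/μ at r = 24180 km, T = 31.71 hours = 31.71 × 3600 s = 1.14156×10^5 s: μ = 4π²r³/T² = 42828.3 km³/s².
Semi-major axis of the transfer orbit: a_t = (4984 + 24180)/2 = 14582 km.
Circular speed at r = 24180 km: v_c = √(μ/r) = 1.3309 km/s.
Vis-viva on the transfer ellipse at r = 24180 km gives v_t = √[μ(2/r − 1/a_t)] = 0.77807 km/s.
Δv₂ = |v_t − v_c| = |0.77807 − 1.3309| = 0.5528 km/s.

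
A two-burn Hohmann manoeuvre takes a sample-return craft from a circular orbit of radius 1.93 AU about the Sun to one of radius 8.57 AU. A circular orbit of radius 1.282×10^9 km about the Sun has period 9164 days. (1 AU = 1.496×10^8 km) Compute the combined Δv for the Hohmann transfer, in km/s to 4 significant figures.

From Kepler's third law T² = 4π²r³/μ at r = 1.282×10^9 km, T = 9164 days = 9164 × 86400 s = 7.917696×10^8 s: μ = 4π²r³/T² = 1.32686×10^11 km³/s².
In km: r₁ = 1.93 × 1.496×10^8 = 2.88728×10^8 km; r₂ = 8.57 × 1.496×10^8 = 1.282072×10^9 km.
Semi-major axis of the transfer orbit: a_t = (2.88728×10^8 + 1.282072×10^9)/2 = 7.854×10^8 km.
Circular speed at r₁: v₁ = √(μ/r₁) = √(1.32686×10^11/2.88728×10^8) = 21.437 km/s.
On the transfer ellipse at r₁, v² = μ(2/r − 1/a) gives v_p = √[μ(2/r₁ − 1/a_t)] = 27.389 km/s.
First burn Δv₁ = |v_p − v₁| = 5.952 km/s.
Circular speed at r₂: v₂ = √(μ/r₂) = 10.173 km/s.
Transfer-orbit speed at r₂: v_a = √[μ(2/r₂ − 1/a_t)] = 6.1682 km/s.
Second burn Δv₂ = |v₂ − v_a| = 4.005 km/s.
Total Δv = Δv₁ + Δv₂ = 9.957 km/s.

Δv = 9.957 km/s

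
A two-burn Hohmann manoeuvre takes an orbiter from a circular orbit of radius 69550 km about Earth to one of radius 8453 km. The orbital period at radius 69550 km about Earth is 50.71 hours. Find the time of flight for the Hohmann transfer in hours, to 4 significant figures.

t = 10.65 hours

From Kepler's third law T² = 4π²r³/μ at r = 69550 km, T = 50.71 hours = 50.71 × 3600 s = 1.82556×10^5 s: μ = 4π²r³/T² = 3.98528×10^5 km³/s².
Semi-major axis of the transfer orbit: a_t = (69550 + 8453)/2 = 39001.5 km.
By Kepler's third law the transfer-orbit period is T = 2π√(a_t³/μ), so t = T/2 = 38330 s.
Converting: 38330 s ÷ 3600 s/hour = 10.65 hours.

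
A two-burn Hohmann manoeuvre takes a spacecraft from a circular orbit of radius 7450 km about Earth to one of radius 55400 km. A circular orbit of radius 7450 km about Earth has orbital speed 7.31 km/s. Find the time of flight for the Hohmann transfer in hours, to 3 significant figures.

t = 7.70 hours

From the circular-orbit relation v² = μ/r at r = 7450 km: μ = v²r = (7.31)² × 7450 = 3.98099×10^5 km³/s².
Transfer-ellipse semi-major axis a_t = (r₁ + r₂)/2 = (7450 + 55400)/2 = 31425 km.
By Kepler's third law the transfer-orbit period is T = 2π√(a_t³/μ), so t = T/2 = 27737 s.
Converting: 27737 s ÷ 3600 s/hour = 7.70 hours.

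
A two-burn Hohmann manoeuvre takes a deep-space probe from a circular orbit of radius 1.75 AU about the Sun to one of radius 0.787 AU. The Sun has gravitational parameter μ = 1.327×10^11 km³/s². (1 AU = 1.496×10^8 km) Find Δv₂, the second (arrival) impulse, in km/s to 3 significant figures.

In km: r₁ = 1.75 × 1.496×10^8 = 2.618×10^8 km; r₂ = 0.787 × 1.496×10^8 = 1.177352×10^8 km.
Semi-major axis of the transfer orbit: a_t = (2.618×10^8 + 1.177352×10^8)/2 = 1.897676×10^8 km.
On the circular orbit at r = 1.177352×10^8 km, v_c = √(μ/r) = 33.57 km/s.
Transfer-orbit speed at the same r (vis-viva, a = a_t): v_t = √[μ(2/r − 1/a_t)] = 39.43 km/s.
Δv₂ = |v_t − v_c| = |39.43 − 33.57| = 5.860 km/s.

Δv₂ = 5.86 km/s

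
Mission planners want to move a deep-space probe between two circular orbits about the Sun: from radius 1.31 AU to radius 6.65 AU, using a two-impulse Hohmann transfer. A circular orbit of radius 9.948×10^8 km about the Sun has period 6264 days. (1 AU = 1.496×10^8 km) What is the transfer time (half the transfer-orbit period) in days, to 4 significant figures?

From Kepler's third law T² = 4π²r³/μ at r = 9.948×10^8 km, T = 6264 days = 6264 × 86400 s = 5.412096×10^8 s: μ = 4π²r³/T² = 1.32689×10^11 km³/s².
In km: r₁ = 1.31 × 1.496×10^8 = 1.95976×10^8 km; r₂ = 6.65 × 1.496×10^8 = 9.9484×10^8 km.
The Hohmann ellipse has a_t = (r₁ + r₂)/2 = 5.95408×10^8 km.
Transfer time t = π√(a_t³/μ) = π√((5.95408×10^8)³ / 1.32689×10^11) = 1.253×10^8 s.
Converting: 1.253×10^8 s ÷ 86400 s/day = 1450 days.

t = 1450 days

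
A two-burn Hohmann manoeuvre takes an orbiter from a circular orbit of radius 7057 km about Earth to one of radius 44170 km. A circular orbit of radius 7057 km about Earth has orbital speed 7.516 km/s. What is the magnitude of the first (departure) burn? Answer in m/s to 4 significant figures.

From the circular-orbit relation v² = μ/r at r = 7057 km: μ = v²r = (7.516)² × 7057 = 3.98652×10^5 km³/s².
The Hohmann ellipse has a_t = (r₁ + r₂)/2 = 25613.5 km.
Circular speed at r = 7057 km: v_c = √(μ/r) = 7.516 km/s.
Transfer-orbit speed at the same r (vis-viva, a = a_t): v_t = √[μ(2/r − 1/a_t)] = 9.870 km/s.
Δv₁ = |v_t − v_c| = |9.870 − 7.516| = 2.354 km/s.

Δv₁ = 2354 m/s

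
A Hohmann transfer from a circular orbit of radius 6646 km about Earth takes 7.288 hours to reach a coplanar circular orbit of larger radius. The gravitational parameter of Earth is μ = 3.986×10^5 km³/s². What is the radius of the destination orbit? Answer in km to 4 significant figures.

Transfer time t = 7.288 hours = 26236.8 s, and t = π√(a_t³/μ).
So a_t = (μ t²/π²)^(1/3) = (3.986×10^5 × (26236.8)² / π²)^(1/3) = 30294 km.
Since a_t = (r₁ + r₂)/2, r₂ = 2a_t − r₁ = 2×30294 − 6646 = 53942 km.

r₂ = 53940 km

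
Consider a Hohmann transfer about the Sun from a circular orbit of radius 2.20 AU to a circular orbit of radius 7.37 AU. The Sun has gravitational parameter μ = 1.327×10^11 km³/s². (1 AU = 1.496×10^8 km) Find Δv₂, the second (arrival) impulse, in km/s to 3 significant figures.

Δv₂ = 3.53 km/s

In km: r₁ = 2.20 × 1.496×10^8 = 3.2912×10^8 km; r₂ = 7.37 × 1.496×10^8 = 1.102552×10^9 km.
The Hohmann ellipse has a_t = (r₁ + r₂)/2 = 7.15836×10^8 km.
Circular speed at r = 1.102552×10^9 km: v_c = √(μ/r) = 10.971 km/s.
Vis-viva on the transfer ellipse at r = 1.102552×10^9 km gives v_t = √[μ(2/r − 1/a_t)] = 7.4389 km/s.
Δv₂ = |v_t − v_c| = |7.4389 − 10.971| = 3.532 km/s.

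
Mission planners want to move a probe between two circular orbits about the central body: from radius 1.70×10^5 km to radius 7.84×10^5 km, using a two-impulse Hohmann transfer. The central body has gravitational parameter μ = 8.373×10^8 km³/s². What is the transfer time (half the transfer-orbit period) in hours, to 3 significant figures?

Transfer-ellipse semi-major axis a_t = (r₁ + r₂)/2 = (1.700×10^5 + 7.840×10^5)/2 = 4.770×10^5 km.
Transfer time t = π√(a_t³/μ) = π√((4.770×10^5)³ / 8.373×10^8) = 35770 s.
Converting: 35770 s ÷ 3600 s/hour = 9.94 hours.

t = 9.94 hours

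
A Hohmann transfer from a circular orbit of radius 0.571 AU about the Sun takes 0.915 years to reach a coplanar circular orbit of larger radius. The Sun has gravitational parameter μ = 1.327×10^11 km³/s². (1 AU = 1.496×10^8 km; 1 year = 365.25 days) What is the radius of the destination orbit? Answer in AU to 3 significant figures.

r₂ = 2.42 AU

In km: r₁ = 0.571 × 1.496×10^8 = 8.54216×10^7 km.
Transfer time t = 0.915 years × 365.25 × 86400 s = 2.8875204×10^7 s, and t = π√(a_t³/μ).
So a_t = (μ t²/π²)^(1/3) = (1.327×10^11 × (2.8875204×10^7)² / π²)^(1/3) = 2.2381×10^8 km.
Since a_t = (r₁ + r₂)/2, r₂ = 2a_t − r₁ = 2×2.2381×10^8 − 8.54216×10^7 = 3.621984×10^8 km.
In AU: r₂ = 3.621984×10^8 / 1.496×10^8 = 2.42 AU.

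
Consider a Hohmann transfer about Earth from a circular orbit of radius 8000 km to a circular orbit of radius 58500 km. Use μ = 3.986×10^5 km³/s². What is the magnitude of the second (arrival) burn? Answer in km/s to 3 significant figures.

Δv₂ = 1.33 km/s

The Hohmann ellipse has a_t = (r₁ + r₂)/2 = 33250 km.
On the circular orbit at r = 58500 km, v_c = √(μ/r) = 2.610 km/s.
Transfer-orbit speed at the same r (vis-viva, a = a_t): v_t = √[μ(2/r − 1/a_t)] = 1.280 km/s.
Δv₂ = |v_t − v_c| = |1.280 − 2.610| = 1.330 km/s.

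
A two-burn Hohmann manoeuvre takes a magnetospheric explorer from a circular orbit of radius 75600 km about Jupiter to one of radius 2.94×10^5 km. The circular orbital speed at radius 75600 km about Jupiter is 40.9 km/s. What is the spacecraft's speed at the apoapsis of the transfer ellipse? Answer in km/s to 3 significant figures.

v = 13.3 km/s

From the circular-orbit relation v² = μ/r at r = 75600 km: μ = v²r = (40.9)² × 75600 = 1.26464×10^8 km³/s².
Semi-major axis of the transfer orbit: a_t = (75600 + 2.940×10^5)/2 = 1.848×10^5 km.
At apoapsis, r = 2.940×10^5 km.
Vis-viva: v = √[μ(2/r − 1/a_t)] = √[1.26464×10^8 × (2/2.940×10^5 − 1/1.848×10^5)] = 13.27 km/s.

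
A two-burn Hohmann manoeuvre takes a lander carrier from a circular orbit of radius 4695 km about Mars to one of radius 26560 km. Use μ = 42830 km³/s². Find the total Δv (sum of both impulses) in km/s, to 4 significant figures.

Semi-major axis of the transfer orbit: a_t = (4695 + 26560)/2 = 15627.5 km.
Circular speed at r₁: v₁ = √(μ/r₁) = √(42830/4695) = 3.0203 km/s.
On the transfer ellipse at r₁, v² = μ(2/r − 1/a) gives v_p = √[μ(2/r₁ − 1/a_t)] = 3.9375 km/s.
First burn Δv₁ = |v_p − v₁| = 0.9172 km/s.
Circular speed at r₂: v₂ = √(μ/r₂) = 1.26987 km/s.
Transfer-orbit speed at r₂: v_a = √[μ(2/r₂ − 1/a_t)] = 0.696038 km/s.
Second burn Δv₂ = |v₂ − v_a| = 0.5738 km/s.
Total Δv = Δv₁ + Δv₂ = 1.491 km/s.

Δv = 1.491 km/s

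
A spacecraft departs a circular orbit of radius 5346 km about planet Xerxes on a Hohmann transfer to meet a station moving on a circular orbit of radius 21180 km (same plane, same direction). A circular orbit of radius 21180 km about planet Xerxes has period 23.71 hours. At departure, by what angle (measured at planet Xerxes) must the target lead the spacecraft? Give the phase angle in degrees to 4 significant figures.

From Kepler's third law T² = 4π²r³/μ at r = 21180 km, T = 23.71 hours = 23.71 × 3600 s = 85356 s: μ = 4π²r³/T² = 51483.7 km³/s².
Semi-major axis of the transfer orbit: a_t = (5346 + 21180)/2 = 13263 km.
Transfer time t = π√(a_t³/μ) = 21148.4 s.
The target's mean motion on its circular orbit is ω₂ = √(μ/r₂³) = 7.36115×10^-5 rad/s.
Angle swept by the target during transfer: ω₂·t = 1.5568 rad = 89.20°.
The spacecraft traverses 180° on the transfer ellipse, so the target must lead by 180° − 89.20° = 90.80°.

φ = 90.80°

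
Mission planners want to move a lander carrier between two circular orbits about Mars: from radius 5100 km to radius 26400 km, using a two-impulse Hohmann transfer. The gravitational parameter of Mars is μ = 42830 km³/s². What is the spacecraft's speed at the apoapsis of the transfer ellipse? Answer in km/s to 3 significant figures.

Transfer-ellipse semi-major axis a_t = (r₁ + r₂)/2 = (5100 + 26400)/2 = 15750 km.
At apoapsis, r = 26400 km.
Applying v² = μ(2/r − 1/a_t): v = 0.7248 km/s.

v = 0.725 km/s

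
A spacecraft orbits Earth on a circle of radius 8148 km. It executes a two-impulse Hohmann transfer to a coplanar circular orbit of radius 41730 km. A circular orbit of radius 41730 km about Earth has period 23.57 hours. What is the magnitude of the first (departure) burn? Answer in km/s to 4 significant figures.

Δv₁ = 2.053 km/s

From Kepler's third law T² = 4π²r³/μ at r = 41730 km, T = 23.57 hours = 23.57 × 3600 s = 84852 s: μ = 4π²r³/T² = 3.98456×10^5 km³/s².
The Hohmann ellipse has a_t = (r₁ + r₂)/2 = 24939 km.
On the circular orbit at r = 8148 km, v_c = √(μ/r) = 6.993 km/s.
Vis-viva on the transfer ellipse at r = 8148 km gives v_t = √[μ(2/r − 1/a_t)] = 9.046 km/s.
Δv₁ = |v_t − v_c| = |9.046 − 6.993| = 2.053 km/s.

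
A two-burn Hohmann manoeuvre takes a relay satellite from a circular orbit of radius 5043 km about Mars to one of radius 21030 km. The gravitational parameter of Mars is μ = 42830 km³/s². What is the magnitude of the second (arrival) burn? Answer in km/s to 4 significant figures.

The Hohmann ellipse has a_t = (r₁ + r₂)/2 = 13036.5 km.
On the circular orbit at r = 21030 km, v_c = √(μ/r) = 1.4271 km/s.
Transfer-orbit speed at the same r (vis-viva, a = a_t): v_t = √[μ(2/r − 1/a_t)] = 0.88760 km/s.
Δv₂ = |v_t − v_c| = |0.88760 − 1.4271| = 0.5395 km/s.

Δv₂ = 0.5395 km/s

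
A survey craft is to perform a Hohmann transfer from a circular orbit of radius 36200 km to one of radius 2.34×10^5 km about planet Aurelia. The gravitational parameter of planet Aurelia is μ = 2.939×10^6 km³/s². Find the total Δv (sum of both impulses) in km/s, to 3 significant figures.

Δv = 4.56 km/s

The Hohmann ellipse has a_t = (r₁ + r₂)/2 = 1.351×10^5 km.
Circular speed at r₁: v₁ = √(μ/r₁) = √(2.939×10^6/36200) = 9.0104 km/s.
Transfer-orbit speed at r₁ (v² = μ(2/r − 1/a)): v_p = √[μ(2/r₁ − 1/a_t)] = 11.858 km/s.
First burn Δv₁ = |v_p − v₁| = 2.848 km/s.
At r₂, v₂ = √(μ/r₂) = 3.544 km/s.
Transfer-orbit speed at r₂: v_a = √[μ(2/r₂ − 1/a_t)] = 1.835 km/s.
Second burn Δv₂ = |v₂ − v_a| = 1.709 km/s.
Total Δv = Δv₁ + Δv₂ = 4.557 km/s.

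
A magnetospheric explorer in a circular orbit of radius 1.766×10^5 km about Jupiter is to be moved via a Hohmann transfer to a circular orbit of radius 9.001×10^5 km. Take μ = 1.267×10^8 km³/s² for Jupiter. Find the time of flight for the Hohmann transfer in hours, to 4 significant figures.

Semi-major axis of the transfer orbit: a_t = (1.766×10^5 + 9.001×10^5)/2 = 5.3835×10^5 km.
By Kepler's third law the transfer-orbit period is T = 2π√(a_t³/μ), so t = T/2 = 1.1024×10^5 s.
Converting: 1.1024×10^5 s ÷ 3600 s/hour = 30.62 hours.

t = 30.62 hours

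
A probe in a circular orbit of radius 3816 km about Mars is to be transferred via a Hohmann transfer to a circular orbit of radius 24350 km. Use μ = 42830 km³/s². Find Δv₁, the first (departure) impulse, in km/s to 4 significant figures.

Δv₁ = 1.055 km/s

The Hohmann ellipse has a_t = (r₁ + r₂)/2 = 14083 km.
On the circular orbit at r = 3816 km, v_c = √(μ/r) = 3.350 km/s.
Transfer-orbit speed at the same r (vis-viva, a = a_t): v_t = √[μ(2/r − 1/a_t)] = 4.405 km/s.
Δv₁ = |v_t − v_c| = |4.405 − 3.350| = 1.055 km/s.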